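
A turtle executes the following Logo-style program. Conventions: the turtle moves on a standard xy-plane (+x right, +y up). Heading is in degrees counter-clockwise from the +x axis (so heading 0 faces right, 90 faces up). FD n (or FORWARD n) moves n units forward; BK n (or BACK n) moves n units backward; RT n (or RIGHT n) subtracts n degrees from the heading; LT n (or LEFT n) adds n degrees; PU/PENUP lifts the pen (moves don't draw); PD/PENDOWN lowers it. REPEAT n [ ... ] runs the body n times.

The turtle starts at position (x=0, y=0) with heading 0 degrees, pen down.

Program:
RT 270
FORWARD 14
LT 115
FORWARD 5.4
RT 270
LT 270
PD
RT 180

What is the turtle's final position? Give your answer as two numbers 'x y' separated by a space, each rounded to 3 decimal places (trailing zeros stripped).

Executing turtle program step by step:
Start: pos=(0,0), heading=0, pen down
RT 270: heading 0 -> 90
FD 14: (0,0) -> (0,14) [heading=90, draw]
LT 115: heading 90 -> 205
FD 5.4: (0,14) -> (-4.894,11.718) [heading=205, draw]
RT 270: heading 205 -> 295
LT 270: heading 295 -> 205
PD: pen down
RT 180: heading 205 -> 25
Final: pos=(-4.894,11.718), heading=25, 2 segment(s) drawn

Answer: -4.894 11.718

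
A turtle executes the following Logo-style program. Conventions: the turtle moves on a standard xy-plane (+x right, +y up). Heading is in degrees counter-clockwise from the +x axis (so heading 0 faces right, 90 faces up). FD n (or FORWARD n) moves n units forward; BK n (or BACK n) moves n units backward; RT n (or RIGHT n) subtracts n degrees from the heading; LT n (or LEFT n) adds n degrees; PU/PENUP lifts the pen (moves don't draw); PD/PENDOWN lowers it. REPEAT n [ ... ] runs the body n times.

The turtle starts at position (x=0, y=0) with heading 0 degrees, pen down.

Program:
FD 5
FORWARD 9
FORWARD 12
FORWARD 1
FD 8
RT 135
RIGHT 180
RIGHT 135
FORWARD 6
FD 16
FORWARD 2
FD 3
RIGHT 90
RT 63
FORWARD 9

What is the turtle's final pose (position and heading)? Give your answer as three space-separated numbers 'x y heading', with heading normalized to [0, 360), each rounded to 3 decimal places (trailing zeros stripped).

Executing turtle program step by step:
Start: pos=(0,0), heading=0, pen down
FD 5: (0,0) -> (5,0) [heading=0, draw]
FD 9: (5,0) -> (14,0) [heading=0, draw]
FD 12: (14,0) -> (26,0) [heading=0, draw]
FD 1: (26,0) -> (27,0) [heading=0, draw]
FD 8: (27,0) -> (35,0) [heading=0, draw]
RT 135: heading 0 -> 225
RT 180: heading 225 -> 45
RT 135: heading 45 -> 270
FD 6: (35,0) -> (35,-6) [heading=270, draw]
FD 16: (35,-6) -> (35,-22) [heading=270, draw]
FD 2: (35,-22) -> (35,-24) [heading=270, draw]
FD 3: (35,-24) -> (35,-27) [heading=270, draw]
RT 90: heading 270 -> 180
RT 63: heading 180 -> 117
FD 9: (35,-27) -> (30.914,-18.981) [heading=117, draw]
Final: pos=(30.914,-18.981), heading=117, 10 segment(s) drawn

Answer: 30.914 -18.981 117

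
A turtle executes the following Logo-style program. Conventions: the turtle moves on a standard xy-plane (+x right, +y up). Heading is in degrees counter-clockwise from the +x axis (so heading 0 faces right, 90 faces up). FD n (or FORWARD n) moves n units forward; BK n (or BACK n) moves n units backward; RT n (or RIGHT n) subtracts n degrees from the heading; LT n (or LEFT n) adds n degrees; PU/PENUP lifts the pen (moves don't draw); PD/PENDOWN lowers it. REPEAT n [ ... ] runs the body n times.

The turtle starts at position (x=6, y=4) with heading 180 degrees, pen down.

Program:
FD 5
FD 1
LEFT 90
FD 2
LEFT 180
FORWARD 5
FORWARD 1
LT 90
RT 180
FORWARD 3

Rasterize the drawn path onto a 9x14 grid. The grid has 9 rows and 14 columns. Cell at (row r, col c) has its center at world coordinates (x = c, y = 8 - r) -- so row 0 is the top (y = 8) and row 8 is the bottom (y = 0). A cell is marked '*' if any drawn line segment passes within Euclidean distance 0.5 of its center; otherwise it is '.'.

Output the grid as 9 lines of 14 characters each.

Answer: ****..........
*.............
*.............
*.............
*******.......
*.............
*.............
..............
..............

Derivation:
Segment 0: (6,4) -> (1,4)
Segment 1: (1,4) -> (0,4)
Segment 2: (0,4) -> (-0,2)
Segment 3: (-0,2) -> (0,7)
Segment 4: (0,7) -> (0,8)
Segment 5: (0,8) -> (3,8)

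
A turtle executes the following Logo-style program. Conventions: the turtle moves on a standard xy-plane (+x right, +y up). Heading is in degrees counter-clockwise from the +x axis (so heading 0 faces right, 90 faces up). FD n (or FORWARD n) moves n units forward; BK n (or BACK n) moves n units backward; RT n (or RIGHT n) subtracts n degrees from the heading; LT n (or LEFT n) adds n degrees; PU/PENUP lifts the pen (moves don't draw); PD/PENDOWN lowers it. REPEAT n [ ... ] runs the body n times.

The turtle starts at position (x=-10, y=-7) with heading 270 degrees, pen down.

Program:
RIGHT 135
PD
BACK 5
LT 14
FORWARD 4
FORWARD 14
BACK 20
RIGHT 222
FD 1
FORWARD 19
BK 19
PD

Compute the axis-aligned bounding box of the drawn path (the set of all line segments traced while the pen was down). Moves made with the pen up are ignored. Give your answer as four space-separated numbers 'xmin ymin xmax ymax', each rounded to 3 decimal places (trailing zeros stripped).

Answer: -21.893 -30.692 1.097 -1.265

Derivation:
Executing turtle program step by step:
Start: pos=(-10,-7), heading=270, pen down
RT 135: heading 270 -> 135
PD: pen down
BK 5: (-10,-7) -> (-6.464,-10.536) [heading=135, draw]
LT 14: heading 135 -> 149
FD 4: (-6.464,-10.536) -> (-9.893,-8.475) [heading=149, draw]
FD 14: (-9.893,-8.475) -> (-21.893,-1.265) [heading=149, draw]
BK 20: (-21.893,-1.265) -> (-4.75,-11.566) [heading=149, draw]
RT 222: heading 149 -> 287
FD 1: (-4.75,-11.566) -> (-4.458,-12.522) [heading=287, draw]
FD 19: (-4.458,-12.522) -> (1.097,-30.692) [heading=287, draw]
BK 19: (1.097,-30.692) -> (-4.458,-12.522) [heading=287, draw]
PD: pen down
Final: pos=(-4.458,-12.522), heading=287, 7 segment(s) drawn

Segment endpoints: x in {-21.893, -10, -9.893, -6.464, -4.75, -4.458, 1.097}, y in {-30.692, -12.522, -11.566, -10.536, -8.475, -7, -1.265}
xmin=-21.893, ymin=-30.692, xmax=1.097, ymax=-1.265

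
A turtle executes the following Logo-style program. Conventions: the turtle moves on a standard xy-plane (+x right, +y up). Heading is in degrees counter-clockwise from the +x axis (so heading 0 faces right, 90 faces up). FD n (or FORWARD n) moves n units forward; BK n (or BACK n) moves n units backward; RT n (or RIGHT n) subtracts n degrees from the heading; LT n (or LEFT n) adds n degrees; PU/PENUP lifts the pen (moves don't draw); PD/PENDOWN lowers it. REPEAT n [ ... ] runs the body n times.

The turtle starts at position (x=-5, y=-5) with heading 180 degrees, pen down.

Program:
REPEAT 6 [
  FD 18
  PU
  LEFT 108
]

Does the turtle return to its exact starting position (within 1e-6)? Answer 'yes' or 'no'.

Answer: no

Derivation:
Executing turtle program step by step:
Start: pos=(-5,-5), heading=180, pen down
REPEAT 6 [
  -- iteration 1/6 --
  FD 18: (-5,-5) -> (-23,-5) [heading=180, draw]
  PU: pen up
  LT 108: heading 180 -> 288
  -- iteration 2/6 --
  FD 18: (-23,-5) -> (-17.438,-22.119) [heading=288, move]
  PU: pen up
  LT 108: heading 288 -> 36
  -- iteration 3/6 --
  FD 18: (-17.438,-22.119) -> (-2.875,-11.539) [heading=36, move]
  PU: pen up
  LT 108: heading 36 -> 144
  -- iteration 4/6 --
  FD 18: (-2.875,-11.539) -> (-17.438,-0.959) [heading=144, move]
  PU: pen up
  LT 108: heading 144 -> 252
  -- iteration 5/6 --
  FD 18: (-17.438,-0.959) -> (-23,-18.078) [heading=252, move]
  PU: pen up
  LT 108: heading 252 -> 0
  -- iteration 6/6 --
  FD 18: (-23,-18.078) -> (-5,-18.078) [heading=0, move]
  PU: pen up
  LT 108: heading 0 -> 108
]
Final: pos=(-5,-18.078), heading=108, 1 segment(s) drawn

Start position: (-5, -5)
Final position: (-5, -18.078)
Distance = 13.078; >= 1e-6 -> NOT closed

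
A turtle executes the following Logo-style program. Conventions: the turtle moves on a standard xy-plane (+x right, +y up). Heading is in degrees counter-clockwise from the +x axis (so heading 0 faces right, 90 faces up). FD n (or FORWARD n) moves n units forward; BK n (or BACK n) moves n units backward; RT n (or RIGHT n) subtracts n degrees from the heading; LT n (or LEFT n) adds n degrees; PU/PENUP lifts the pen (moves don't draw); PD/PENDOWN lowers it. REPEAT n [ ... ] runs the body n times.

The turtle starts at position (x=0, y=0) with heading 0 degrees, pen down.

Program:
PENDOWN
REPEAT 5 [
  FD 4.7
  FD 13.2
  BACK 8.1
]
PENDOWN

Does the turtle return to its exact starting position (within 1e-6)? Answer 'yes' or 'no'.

Answer: no

Derivation:
Executing turtle program step by step:
Start: pos=(0,0), heading=0, pen down
PD: pen down
REPEAT 5 [
  -- iteration 1/5 --
  FD 4.7: (0,0) -> (4.7,0) [heading=0, draw]
  FD 13.2: (4.7,0) -> (17.9,0) [heading=0, draw]
  BK 8.1: (17.9,0) -> (9.8,0) [heading=0, draw]
  -- iteration 2/5 --
  FD 4.7: (9.8,0) -> (14.5,0) [heading=0, draw]
  FD 13.2: (14.5,0) -> (27.7,0) [heading=0, draw]
  BK 8.1: (27.7,0) -> (19.6,0) [heading=0, draw]
  -- iteration 3/5 --
  FD 4.7: (19.6,0) -> (24.3,0) [heading=0, draw]
  FD 13.2: (24.3,0) -> (37.5,0) [heading=0, draw]
  BK 8.1: (37.5,0) -> (29.4,0) [heading=0, draw]
  -- iteration 4/5 --
  FD 4.7: (29.4,0) -> (34.1,0) [heading=0, draw]
  FD 13.2: (34.1,0) -> (47.3,0) [heading=0, draw]
  BK 8.1: (47.3,0) -> (39.2,0) [heading=0, draw]
  -- iteration 5/5 --
  FD 4.7: (39.2,0) -> (43.9,0) [heading=0, draw]
  FD 13.2: (43.9,0) -> (57.1,0) [heading=0, draw]
  BK 8.1: (57.1,0) -> (49,0) [heading=0, draw]
]
PD: pen down
Final: pos=(49,0), heading=0, 15 segment(s) drawn

Start position: (0, 0)
Final position: (49, 0)
Distance = 49; >= 1e-6 -> NOT closed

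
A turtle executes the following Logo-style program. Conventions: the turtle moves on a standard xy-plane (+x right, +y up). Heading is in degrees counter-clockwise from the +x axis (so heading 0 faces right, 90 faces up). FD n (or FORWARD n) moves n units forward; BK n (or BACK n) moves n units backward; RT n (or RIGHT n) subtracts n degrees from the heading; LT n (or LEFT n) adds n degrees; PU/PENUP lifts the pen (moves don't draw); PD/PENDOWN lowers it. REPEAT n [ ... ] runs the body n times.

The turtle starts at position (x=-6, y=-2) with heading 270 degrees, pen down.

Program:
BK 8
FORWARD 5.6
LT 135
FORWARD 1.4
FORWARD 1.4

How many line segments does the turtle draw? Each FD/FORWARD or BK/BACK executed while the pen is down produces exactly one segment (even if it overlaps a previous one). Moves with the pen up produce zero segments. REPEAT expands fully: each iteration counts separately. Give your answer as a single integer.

Executing turtle program step by step:
Start: pos=(-6,-2), heading=270, pen down
BK 8: (-6,-2) -> (-6,6) [heading=270, draw]
FD 5.6: (-6,6) -> (-6,0.4) [heading=270, draw]
LT 135: heading 270 -> 45
FD 1.4: (-6,0.4) -> (-5.01,1.39) [heading=45, draw]
FD 1.4: (-5.01,1.39) -> (-4.02,2.38) [heading=45, draw]
Final: pos=(-4.02,2.38), heading=45, 4 segment(s) drawn
Segments drawn: 4

Answer: 4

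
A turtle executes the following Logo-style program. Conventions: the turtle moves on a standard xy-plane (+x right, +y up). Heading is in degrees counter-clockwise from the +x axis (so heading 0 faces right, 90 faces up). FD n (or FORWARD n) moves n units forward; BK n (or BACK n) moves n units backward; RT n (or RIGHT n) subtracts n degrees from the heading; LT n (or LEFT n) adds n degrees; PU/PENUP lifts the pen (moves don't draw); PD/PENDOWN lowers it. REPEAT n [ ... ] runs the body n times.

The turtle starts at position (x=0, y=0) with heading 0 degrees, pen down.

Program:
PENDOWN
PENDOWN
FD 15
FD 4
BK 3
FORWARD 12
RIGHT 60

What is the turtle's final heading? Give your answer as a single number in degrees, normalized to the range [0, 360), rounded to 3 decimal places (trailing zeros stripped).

Answer: 300

Derivation:
Executing turtle program step by step:
Start: pos=(0,0), heading=0, pen down
PD: pen down
PD: pen down
FD 15: (0,0) -> (15,0) [heading=0, draw]
FD 4: (15,0) -> (19,0) [heading=0, draw]
BK 3: (19,0) -> (16,0) [heading=0, draw]
FD 12: (16,0) -> (28,0) [heading=0, draw]
RT 60: heading 0 -> 300
Final: pos=(28,0), heading=300, 4 segment(s) drawn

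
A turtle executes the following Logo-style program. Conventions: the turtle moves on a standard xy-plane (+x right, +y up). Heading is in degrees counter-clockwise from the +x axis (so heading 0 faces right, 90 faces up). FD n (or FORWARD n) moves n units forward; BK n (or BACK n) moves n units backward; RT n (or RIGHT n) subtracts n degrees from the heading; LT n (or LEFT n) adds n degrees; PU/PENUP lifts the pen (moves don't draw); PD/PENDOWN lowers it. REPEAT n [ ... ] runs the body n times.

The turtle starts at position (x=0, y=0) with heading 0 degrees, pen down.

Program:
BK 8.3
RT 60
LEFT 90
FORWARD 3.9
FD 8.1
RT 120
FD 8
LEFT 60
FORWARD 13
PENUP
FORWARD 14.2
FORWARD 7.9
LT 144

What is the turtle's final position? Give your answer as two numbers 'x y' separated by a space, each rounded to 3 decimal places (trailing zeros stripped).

Executing turtle program step by step:
Start: pos=(0,0), heading=0, pen down
BK 8.3: (0,0) -> (-8.3,0) [heading=0, draw]
RT 60: heading 0 -> 300
LT 90: heading 300 -> 30
FD 3.9: (-8.3,0) -> (-4.923,1.95) [heading=30, draw]
FD 8.1: (-4.923,1.95) -> (2.092,6) [heading=30, draw]
RT 120: heading 30 -> 270
FD 8: (2.092,6) -> (2.092,-2) [heading=270, draw]
LT 60: heading 270 -> 330
FD 13: (2.092,-2) -> (13.351,-8.5) [heading=330, draw]
PU: pen up
FD 14.2: (13.351,-8.5) -> (25.648,-15.6) [heading=330, move]
FD 7.9: (25.648,-15.6) -> (32.49,-19.55) [heading=330, move]
LT 144: heading 330 -> 114
Final: pos=(32.49,-19.55), heading=114, 5 segment(s) drawn

Answer: 32.49 -19.55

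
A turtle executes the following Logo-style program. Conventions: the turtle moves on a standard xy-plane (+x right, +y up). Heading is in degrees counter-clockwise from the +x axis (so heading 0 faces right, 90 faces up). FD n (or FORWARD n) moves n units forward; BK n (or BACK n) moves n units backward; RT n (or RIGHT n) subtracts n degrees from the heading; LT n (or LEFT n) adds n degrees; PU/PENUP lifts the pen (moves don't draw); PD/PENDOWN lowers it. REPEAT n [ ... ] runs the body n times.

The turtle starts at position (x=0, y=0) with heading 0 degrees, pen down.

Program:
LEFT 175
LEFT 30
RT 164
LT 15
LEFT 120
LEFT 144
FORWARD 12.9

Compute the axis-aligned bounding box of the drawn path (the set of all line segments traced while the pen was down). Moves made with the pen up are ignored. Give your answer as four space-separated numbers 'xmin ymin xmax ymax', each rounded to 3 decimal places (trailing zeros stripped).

Executing turtle program step by step:
Start: pos=(0,0), heading=0, pen down
LT 175: heading 0 -> 175
LT 30: heading 175 -> 205
RT 164: heading 205 -> 41
LT 15: heading 41 -> 56
LT 120: heading 56 -> 176
LT 144: heading 176 -> 320
FD 12.9: (0,0) -> (9.882,-8.292) [heading=320, draw]
Final: pos=(9.882,-8.292), heading=320, 1 segment(s) drawn

Segment endpoints: x in {0, 9.882}, y in {-8.292, 0}
xmin=0, ymin=-8.292, xmax=9.882, ymax=0

Answer: 0 -8.292 9.882 0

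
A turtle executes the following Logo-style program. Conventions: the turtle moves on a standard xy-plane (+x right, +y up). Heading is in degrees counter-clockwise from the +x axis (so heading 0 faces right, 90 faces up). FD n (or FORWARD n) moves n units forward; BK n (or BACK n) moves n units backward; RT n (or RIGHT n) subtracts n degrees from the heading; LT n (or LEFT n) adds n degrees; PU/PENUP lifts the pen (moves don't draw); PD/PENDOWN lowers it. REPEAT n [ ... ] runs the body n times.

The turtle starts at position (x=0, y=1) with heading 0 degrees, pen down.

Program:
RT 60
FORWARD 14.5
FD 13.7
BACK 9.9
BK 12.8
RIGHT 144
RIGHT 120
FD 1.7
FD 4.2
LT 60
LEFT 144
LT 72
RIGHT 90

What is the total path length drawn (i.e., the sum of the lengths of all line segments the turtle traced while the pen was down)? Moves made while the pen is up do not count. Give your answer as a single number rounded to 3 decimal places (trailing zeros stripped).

Answer: 56.8

Derivation:
Executing turtle program step by step:
Start: pos=(0,1), heading=0, pen down
RT 60: heading 0 -> 300
FD 14.5: (0,1) -> (7.25,-11.557) [heading=300, draw]
FD 13.7: (7.25,-11.557) -> (14.1,-23.422) [heading=300, draw]
BK 9.9: (14.1,-23.422) -> (9.15,-14.848) [heading=300, draw]
BK 12.8: (9.15,-14.848) -> (2.75,-3.763) [heading=300, draw]
RT 144: heading 300 -> 156
RT 120: heading 156 -> 36
FD 1.7: (2.75,-3.763) -> (4.125,-2.764) [heading=36, draw]
FD 4.2: (4.125,-2.764) -> (7.523,-0.295) [heading=36, draw]
LT 60: heading 36 -> 96
LT 144: heading 96 -> 240
LT 72: heading 240 -> 312
RT 90: heading 312 -> 222
Final: pos=(7.523,-0.295), heading=222, 6 segment(s) drawn

Segment lengths:
  seg 1: (0,1) -> (7.25,-11.557), length = 14.5
  seg 2: (7.25,-11.557) -> (14.1,-23.422), length = 13.7
  seg 3: (14.1,-23.422) -> (9.15,-14.848), length = 9.9
  seg 4: (9.15,-14.848) -> (2.75,-3.763), length = 12.8
  seg 5: (2.75,-3.763) -> (4.125,-2.764), length = 1.7
  seg 6: (4.125,-2.764) -> (7.523,-0.295), length = 4.2
Total = 56.8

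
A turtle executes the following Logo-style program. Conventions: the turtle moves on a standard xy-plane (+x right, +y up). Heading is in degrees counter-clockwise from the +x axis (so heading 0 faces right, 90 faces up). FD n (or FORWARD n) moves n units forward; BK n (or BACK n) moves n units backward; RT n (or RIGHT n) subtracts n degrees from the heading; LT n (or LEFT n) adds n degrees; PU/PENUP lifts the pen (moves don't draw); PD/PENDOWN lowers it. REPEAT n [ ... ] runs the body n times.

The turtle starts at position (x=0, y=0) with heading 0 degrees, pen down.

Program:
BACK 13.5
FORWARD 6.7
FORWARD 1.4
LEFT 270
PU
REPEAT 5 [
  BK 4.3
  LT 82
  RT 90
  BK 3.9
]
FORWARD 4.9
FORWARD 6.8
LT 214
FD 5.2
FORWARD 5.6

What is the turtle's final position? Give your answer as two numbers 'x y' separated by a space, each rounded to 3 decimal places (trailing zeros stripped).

Answer: 1.797 39.513

Derivation:
Executing turtle program step by step:
Start: pos=(0,0), heading=0, pen down
BK 13.5: (0,0) -> (-13.5,0) [heading=0, draw]
FD 6.7: (-13.5,0) -> (-6.8,0) [heading=0, draw]
FD 1.4: (-6.8,0) -> (-5.4,0) [heading=0, draw]
LT 270: heading 0 -> 270
PU: pen up
REPEAT 5 [
  -- iteration 1/5 --
  BK 4.3: (-5.4,0) -> (-5.4,4.3) [heading=270, move]
  LT 82: heading 270 -> 352
  RT 90: heading 352 -> 262
  BK 3.9: (-5.4,4.3) -> (-4.857,8.162) [heading=262, move]
  -- iteration 2/5 --
  BK 4.3: (-4.857,8.162) -> (-4.259,12.42) [heading=262, move]
  LT 82: heading 262 -> 344
  RT 90: heading 344 -> 254
  BK 3.9: (-4.259,12.42) -> (-3.184,16.169) [heading=254, move]
  -- iteration 3/5 --
  BK 4.3: (-3.184,16.169) -> (-1.999,20.303) [heading=254, move]
  LT 82: heading 254 -> 336
  RT 90: heading 336 -> 246
  BK 3.9: (-1.999,20.303) -> (-0.412,23.865) [heading=246, move]
  -- iteration 4/5 --
  BK 4.3: (-0.412,23.865) -> (1.337,27.794) [heading=246, move]
  LT 82: heading 246 -> 328
  RT 90: heading 328 -> 238
  BK 3.9: (1.337,27.794) -> (3.403,31.101) [heading=238, move]
  -- iteration 5/5 --
  BK 4.3: (3.403,31.101) -> (5.682,34.748) [heading=238, move]
  LT 82: heading 238 -> 320
  RT 90: heading 320 -> 230
  BK 3.9: (5.682,34.748) -> (8.189,37.735) [heading=230, move]
]
FD 4.9: (8.189,37.735) -> (5.039,33.982) [heading=230, move]
FD 6.8: (5.039,33.982) -> (0.668,28.772) [heading=230, move]
LT 214: heading 230 -> 84
FD 5.2: (0.668,28.772) -> (1.212,33.944) [heading=84, move]
FD 5.6: (1.212,33.944) -> (1.797,39.513) [heading=84, move]
Final: pos=(1.797,39.513), heading=84, 3 segment(s) drawn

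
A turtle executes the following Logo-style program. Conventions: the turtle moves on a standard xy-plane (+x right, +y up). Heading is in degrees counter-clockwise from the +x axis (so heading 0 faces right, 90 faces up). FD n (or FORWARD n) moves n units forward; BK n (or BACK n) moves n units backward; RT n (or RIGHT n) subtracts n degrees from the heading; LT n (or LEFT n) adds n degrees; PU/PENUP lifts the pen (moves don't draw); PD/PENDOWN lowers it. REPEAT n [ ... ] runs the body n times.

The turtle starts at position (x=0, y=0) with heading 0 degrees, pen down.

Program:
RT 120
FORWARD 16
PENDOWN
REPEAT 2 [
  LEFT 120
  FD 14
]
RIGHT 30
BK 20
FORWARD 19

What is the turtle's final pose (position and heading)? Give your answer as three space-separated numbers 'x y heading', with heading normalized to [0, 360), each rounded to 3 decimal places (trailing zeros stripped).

Answer: -1 -2.732 90

Derivation:
Executing turtle program step by step:
Start: pos=(0,0), heading=0, pen down
RT 120: heading 0 -> 240
FD 16: (0,0) -> (-8,-13.856) [heading=240, draw]
PD: pen down
REPEAT 2 [
  -- iteration 1/2 --
  LT 120: heading 240 -> 0
  FD 14: (-8,-13.856) -> (6,-13.856) [heading=0, draw]
  -- iteration 2/2 --
  LT 120: heading 0 -> 120
  FD 14: (6,-13.856) -> (-1,-1.732) [heading=120, draw]
]
RT 30: heading 120 -> 90
BK 20: (-1,-1.732) -> (-1,-21.732) [heading=90, draw]
FD 19: (-1,-21.732) -> (-1,-2.732) [heading=90, draw]
Final: pos=(-1,-2.732), heading=90, 5 segment(s) drawn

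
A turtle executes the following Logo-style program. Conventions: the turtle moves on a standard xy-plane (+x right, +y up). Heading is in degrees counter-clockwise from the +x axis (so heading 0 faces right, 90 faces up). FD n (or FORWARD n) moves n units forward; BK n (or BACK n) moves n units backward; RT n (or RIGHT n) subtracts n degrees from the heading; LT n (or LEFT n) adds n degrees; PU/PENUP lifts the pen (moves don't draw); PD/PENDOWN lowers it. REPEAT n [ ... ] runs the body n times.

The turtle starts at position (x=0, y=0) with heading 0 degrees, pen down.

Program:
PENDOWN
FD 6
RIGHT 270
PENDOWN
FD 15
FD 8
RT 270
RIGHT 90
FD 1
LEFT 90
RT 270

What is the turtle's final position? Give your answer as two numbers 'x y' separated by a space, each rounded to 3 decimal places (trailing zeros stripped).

Answer: 6 24

Derivation:
Executing turtle program step by step:
Start: pos=(0,0), heading=0, pen down
PD: pen down
FD 6: (0,0) -> (6,0) [heading=0, draw]
RT 270: heading 0 -> 90
PD: pen down
FD 15: (6,0) -> (6,15) [heading=90, draw]
FD 8: (6,15) -> (6,23) [heading=90, draw]
RT 270: heading 90 -> 180
RT 90: heading 180 -> 90
FD 1: (6,23) -> (6,24) [heading=90, draw]
LT 90: heading 90 -> 180
RT 270: heading 180 -> 270
Final: pos=(6,24), heading=270, 4 segment(s) drawn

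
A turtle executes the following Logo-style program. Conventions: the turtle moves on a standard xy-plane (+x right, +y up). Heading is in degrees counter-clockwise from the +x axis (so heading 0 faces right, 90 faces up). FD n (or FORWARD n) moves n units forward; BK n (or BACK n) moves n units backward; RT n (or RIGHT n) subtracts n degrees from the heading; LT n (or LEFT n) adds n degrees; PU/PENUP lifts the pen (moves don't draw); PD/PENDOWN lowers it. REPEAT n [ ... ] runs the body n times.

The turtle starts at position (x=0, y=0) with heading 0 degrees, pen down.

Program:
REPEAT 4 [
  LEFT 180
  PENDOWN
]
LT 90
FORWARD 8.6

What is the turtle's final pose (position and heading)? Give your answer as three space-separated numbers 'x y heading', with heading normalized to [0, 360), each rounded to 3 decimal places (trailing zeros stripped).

Executing turtle program step by step:
Start: pos=(0,0), heading=0, pen down
REPEAT 4 [
  -- iteration 1/4 --
  LT 180: heading 0 -> 180
  PD: pen down
  -- iteration 2/4 --
  LT 180: heading 180 -> 0
  PD: pen down
  -- iteration 3/4 --
  LT 180: heading 0 -> 180
  PD: pen down
  -- iteration 4/4 --
  LT 180: heading 180 -> 0
  PD: pen down
]
LT 90: heading 0 -> 90
FD 8.6: (0,0) -> (0,8.6) [heading=90, draw]
Final: pos=(0,8.6), heading=90, 1 segment(s) drawn

Answer: 0 8.6 90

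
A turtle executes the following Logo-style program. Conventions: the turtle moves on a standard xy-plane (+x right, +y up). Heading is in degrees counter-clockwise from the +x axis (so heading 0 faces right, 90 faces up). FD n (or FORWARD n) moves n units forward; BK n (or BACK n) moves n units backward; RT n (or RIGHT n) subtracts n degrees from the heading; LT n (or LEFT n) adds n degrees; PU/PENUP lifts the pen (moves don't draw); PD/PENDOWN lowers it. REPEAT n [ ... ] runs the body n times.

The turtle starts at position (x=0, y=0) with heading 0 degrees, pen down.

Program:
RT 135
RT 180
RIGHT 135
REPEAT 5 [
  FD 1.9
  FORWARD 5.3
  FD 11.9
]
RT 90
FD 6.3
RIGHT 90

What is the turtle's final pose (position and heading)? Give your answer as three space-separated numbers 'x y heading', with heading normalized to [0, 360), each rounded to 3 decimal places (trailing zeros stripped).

Executing turtle program step by step:
Start: pos=(0,0), heading=0, pen down
RT 135: heading 0 -> 225
RT 180: heading 225 -> 45
RT 135: heading 45 -> 270
REPEAT 5 [
  -- iteration 1/5 --
  FD 1.9: (0,0) -> (0,-1.9) [heading=270, draw]
  FD 5.3: (0,-1.9) -> (0,-7.2) [heading=270, draw]
  FD 11.9: (0,-7.2) -> (0,-19.1) [heading=270, draw]
  -- iteration 2/5 --
  FD 1.9: (0,-19.1) -> (0,-21) [heading=270, draw]
  FD 5.3: (0,-21) -> (0,-26.3) [heading=270, draw]
  FD 11.9: (0,-26.3) -> (0,-38.2) [heading=270, draw]
  -- iteration 3/5 --
  FD 1.9: (0,-38.2) -> (0,-40.1) [heading=270, draw]
  FD 5.3: (0,-40.1) -> (0,-45.4) [heading=270, draw]
  FD 11.9: (0,-45.4) -> (0,-57.3) [heading=270, draw]
  -- iteration 4/5 --
  FD 1.9: (0,-57.3) -> (0,-59.2) [heading=270, draw]
  FD 5.3: (0,-59.2) -> (0,-64.5) [heading=270, draw]
  FD 11.9: (0,-64.5) -> (0,-76.4) [heading=270, draw]
  -- iteration 5/5 --
  FD 1.9: (0,-76.4) -> (0,-78.3) [heading=270, draw]
  FD 5.3: (0,-78.3) -> (0,-83.6) [heading=270, draw]
  FD 11.9: (0,-83.6) -> (0,-95.5) [heading=270, draw]
]
RT 90: heading 270 -> 180
FD 6.3: (0,-95.5) -> (-6.3,-95.5) [heading=180, draw]
RT 90: heading 180 -> 90
Final: pos=(-6.3,-95.5), heading=90, 16 segment(s) drawn

Answer: -6.3 -95.5 90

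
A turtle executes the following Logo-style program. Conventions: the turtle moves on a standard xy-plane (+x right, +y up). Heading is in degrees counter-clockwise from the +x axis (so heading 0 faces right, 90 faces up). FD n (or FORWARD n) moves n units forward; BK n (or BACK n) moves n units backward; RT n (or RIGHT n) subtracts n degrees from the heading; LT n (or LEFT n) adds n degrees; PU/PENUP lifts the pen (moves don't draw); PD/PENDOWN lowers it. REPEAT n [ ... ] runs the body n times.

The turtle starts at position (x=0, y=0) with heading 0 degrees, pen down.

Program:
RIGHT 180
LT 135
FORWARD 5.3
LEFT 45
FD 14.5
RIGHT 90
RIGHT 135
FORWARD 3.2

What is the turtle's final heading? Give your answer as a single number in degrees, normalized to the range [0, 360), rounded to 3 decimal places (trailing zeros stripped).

Answer: 135

Derivation:
Executing turtle program step by step:
Start: pos=(0,0), heading=0, pen down
RT 180: heading 0 -> 180
LT 135: heading 180 -> 315
FD 5.3: (0,0) -> (3.748,-3.748) [heading=315, draw]
LT 45: heading 315 -> 0
FD 14.5: (3.748,-3.748) -> (18.248,-3.748) [heading=0, draw]
RT 90: heading 0 -> 270
RT 135: heading 270 -> 135
FD 3.2: (18.248,-3.748) -> (15.985,-1.485) [heading=135, draw]
Final: pos=(15.985,-1.485), heading=135, 3 segment(s) drawn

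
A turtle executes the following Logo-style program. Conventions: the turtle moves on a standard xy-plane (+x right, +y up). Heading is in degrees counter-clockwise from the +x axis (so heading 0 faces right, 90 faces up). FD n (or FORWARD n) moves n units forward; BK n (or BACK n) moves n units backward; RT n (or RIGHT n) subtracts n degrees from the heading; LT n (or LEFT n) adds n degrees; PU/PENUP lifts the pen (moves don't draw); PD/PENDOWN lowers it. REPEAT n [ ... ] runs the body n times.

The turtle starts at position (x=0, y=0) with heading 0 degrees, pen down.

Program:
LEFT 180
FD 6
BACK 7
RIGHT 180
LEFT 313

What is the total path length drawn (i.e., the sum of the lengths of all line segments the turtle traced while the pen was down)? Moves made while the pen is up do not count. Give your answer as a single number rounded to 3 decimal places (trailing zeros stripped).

Executing turtle program step by step:
Start: pos=(0,0), heading=0, pen down
LT 180: heading 0 -> 180
FD 6: (0,0) -> (-6,0) [heading=180, draw]
BK 7: (-6,0) -> (1,0) [heading=180, draw]
RT 180: heading 180 -> 0
LT 313: heading 0 -> 313
Final: pos=(1,0), heading=313, 2 segment(s) drawn

Segment lengths:
  seg 1: (0,0) -> (-6,0), length = 6
  seg 2: (-6,0) -> (1,0), length = 7
Total = 13

Answer: 13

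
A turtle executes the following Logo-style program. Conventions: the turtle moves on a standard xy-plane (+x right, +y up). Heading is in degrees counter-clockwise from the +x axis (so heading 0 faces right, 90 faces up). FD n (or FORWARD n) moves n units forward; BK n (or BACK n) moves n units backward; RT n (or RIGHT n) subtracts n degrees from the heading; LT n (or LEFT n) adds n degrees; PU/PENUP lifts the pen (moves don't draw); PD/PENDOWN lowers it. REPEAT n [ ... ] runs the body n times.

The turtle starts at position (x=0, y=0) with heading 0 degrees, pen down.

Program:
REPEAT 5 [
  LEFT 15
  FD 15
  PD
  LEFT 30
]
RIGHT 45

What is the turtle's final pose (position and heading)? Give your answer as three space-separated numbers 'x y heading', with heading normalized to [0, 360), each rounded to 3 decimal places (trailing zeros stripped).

Executing turtle program step by step:
Start: pos=(0,0), heading=0, pen down
REPEAT 5 [
  -- iteration 1/5 --
  LT 15: heading 0 -> 15
  FD 15: (0,0) -> (14.489,3.882) [heading=15, draw]
  PD: pen down
  LT 30: heading 15 -> 45
  -- iteration 2/5 --
  LT 15: heading 45 -> 60
  FD 15: (14.489,3.882) -> (21.989,16.873) [heading=60, draw]
  PD: pen down
  LT 30: heading 60 -> 90
  -- iteration 3/5 --
  LT 15: heading 90 -> 105
  FD 15: (21.989,16.873) -> (18.107,31.362) [heading=105, draw]
  PD: pen down
  LT 30: heading 105 -> 135
  -- iteration 4/5 --
  LT 15: heading 135 -> 150
  FD 15: (18.107,31.362) -> (5.116,38.862) [heading=150, draw]
  PD: pen down
  LT 30: heading 150 -> 180
  -- iteration 5/5 --
  LT 15: heading 180 -> 195
  FD 15: (5.116,38.862) -> (-9.373,34.979) [heading=195, draw]
  PD: pen down
  LT 30: heading 195 -> 225
]
RT 45: heading 225 -> 180
Final: pos=(-9.373,34.979), heading=180, 5 segment(s) drawn

Answer: -9.373 34.979 180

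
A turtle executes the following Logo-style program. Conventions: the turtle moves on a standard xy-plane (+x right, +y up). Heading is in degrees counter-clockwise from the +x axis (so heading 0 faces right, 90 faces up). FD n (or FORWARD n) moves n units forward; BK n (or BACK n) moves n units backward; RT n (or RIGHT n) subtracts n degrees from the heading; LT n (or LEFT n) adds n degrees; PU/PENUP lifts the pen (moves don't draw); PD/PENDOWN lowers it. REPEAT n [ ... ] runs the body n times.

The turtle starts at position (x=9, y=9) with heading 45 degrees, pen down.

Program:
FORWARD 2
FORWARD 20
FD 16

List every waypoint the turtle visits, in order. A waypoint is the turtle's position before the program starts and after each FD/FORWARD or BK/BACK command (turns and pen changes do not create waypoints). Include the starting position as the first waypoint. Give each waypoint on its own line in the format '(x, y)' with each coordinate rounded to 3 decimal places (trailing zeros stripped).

Executing turtle program step by step:
Start: pos=(9,9), heading=45, pen down
FD 2: (9,9) -> (10.414,10.414) [heading=45, draw]
FD 20: (10.414,10.414) -> (24.556,24.556) [heading=45, draw]
FD 16: (24.556,24.556) -> (35.87,35.87) [heading=45, draw]
Final: pos=(35.87,35.87), heading=45, 3 segment(s) drawn
Waypoints (4 total):
(9, 9)
(10.414, 10.414)
(24.556, 24.556)
(35.87, 35.87)

Answer: (9, 9)
(10.414, 10.414)
(24.556, 24.556)
(35.87, 35.87)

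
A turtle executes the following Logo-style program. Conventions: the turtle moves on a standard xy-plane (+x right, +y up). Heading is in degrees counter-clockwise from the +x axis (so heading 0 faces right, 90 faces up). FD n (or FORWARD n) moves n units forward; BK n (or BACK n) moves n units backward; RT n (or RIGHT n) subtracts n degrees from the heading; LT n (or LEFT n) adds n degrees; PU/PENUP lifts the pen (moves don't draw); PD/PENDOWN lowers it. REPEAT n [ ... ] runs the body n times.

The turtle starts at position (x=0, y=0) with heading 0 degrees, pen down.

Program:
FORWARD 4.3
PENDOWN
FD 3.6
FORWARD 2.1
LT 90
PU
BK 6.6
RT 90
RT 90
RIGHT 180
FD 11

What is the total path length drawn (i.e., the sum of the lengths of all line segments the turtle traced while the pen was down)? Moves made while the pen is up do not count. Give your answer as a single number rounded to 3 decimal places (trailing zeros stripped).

Answer: 10

Derivation:
Executing turtle program step by step:
Start: pos=(0,0), heading=0, pen down
FD 4.3: (0,0) -> (4.3,0) [heading=0, draw]
PD: pen down
FD 3.6: (4.3,0) -> (7.9,0) [heading=0, draw]
FD 2.1: (7.9,0) -> (10,0) [heading=0, draw]
LT 90: heading 0 -> 90
PU: pen up
BK 6.6: (10,0) -> (10,-6.6) [heading=90, move]
RT 90: heading 90 -> 0
RT 90: heading 0 -> 270
RT 180: heading 270 -> 90
FD 11: (10,-6.6) -> (10,4.4) [heading=90, move]
Final: pos=(10,4.4), heading=90, 3 segment(s) drawn

Segment lengths:
  seg 1: (0,0) -> (4.3,0), length = 4.3
  seg 2: (4.3,0) -> (7.9,0), length = 3.6
  seg 3: (7.9,0) -> (10,0), length = 2.1
Total = 10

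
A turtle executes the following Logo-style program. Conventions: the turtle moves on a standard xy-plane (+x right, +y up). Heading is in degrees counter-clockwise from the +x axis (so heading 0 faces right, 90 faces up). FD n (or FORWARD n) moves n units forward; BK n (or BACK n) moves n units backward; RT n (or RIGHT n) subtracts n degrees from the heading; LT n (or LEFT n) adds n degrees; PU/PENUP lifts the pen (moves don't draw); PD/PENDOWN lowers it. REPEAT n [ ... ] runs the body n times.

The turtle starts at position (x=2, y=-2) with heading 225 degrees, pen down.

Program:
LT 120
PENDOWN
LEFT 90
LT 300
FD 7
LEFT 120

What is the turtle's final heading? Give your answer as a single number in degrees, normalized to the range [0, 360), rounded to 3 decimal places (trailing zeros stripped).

Answer: 135

Derivation:
Executing turtle program step by step:
Start: pos=(2,-2), heading=225, pen down
LT 120: heading 225 -> 345
PD: pen down
LT 90: heading 345 -> 75
LT 300: heading 75 -> 15
FD 7: (2,-2) -> (8.761,-0.188) [heading=15, draw]
LT 120: heading 15 -> 135
Final: pos=(8.761,-0.188), heading=135, 1 segment(s) drawn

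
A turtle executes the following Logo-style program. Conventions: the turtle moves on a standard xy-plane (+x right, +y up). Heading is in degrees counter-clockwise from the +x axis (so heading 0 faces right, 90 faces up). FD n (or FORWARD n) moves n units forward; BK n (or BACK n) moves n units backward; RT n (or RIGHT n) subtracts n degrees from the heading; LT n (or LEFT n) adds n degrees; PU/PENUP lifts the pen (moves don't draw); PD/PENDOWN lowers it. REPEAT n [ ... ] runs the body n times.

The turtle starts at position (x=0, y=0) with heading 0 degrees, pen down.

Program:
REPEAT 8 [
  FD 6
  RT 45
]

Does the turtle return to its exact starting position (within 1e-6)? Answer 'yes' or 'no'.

Answer: yes

Derivation:
Executing turtle program step by step:
Start: pos=(0,0), heading=0, pen down
REPEAT 8 [
  -- iteration 1/8 --
  FD 6: (0,0) -> (6,0) [heading=0, draw]
  RT 45: heading 0 -> 315
  -- iteration 2/8 --
  FD 6: (6,0) -> (10.243,-4.243) [heading=315, draw]
  RT 45: heading 315 -> 270
  -- iteration 3/8 --
  FD 6: (10.243,-4.243) -> (10.243,-10.243) [heading=270, draw]
  RT 45: heading 270 -> 225
  -- iteration 4/8 --
  FD 6: (10.243,-10.243) -> (6,-14.485) [heading=225, draw]
  RT 45: heading 225 -> 180
  -- iteration 5/8 --
  FD 6: (6,-14.485) -> (0,-14.485) [heading=180, draw]
  RT 45: heading 180 -> 135
  -- iteration 6/8 --
  FD 6: (0,-14.485) -> (-4.243,-10.243) [heading=135, draw]
  RT 45: heading 135 -> 90
  -- iteration 7/8 --
  FD 6: (-4.243,-10.243) -> (-4.243,-4.243) [heading=90, draw]
  RT 45: heading 90 -> 45
  -- iteration 8/8 --
  FD 6: (-4.243,-4.243) -> (0,0) [heading=45, draw]
  RT 45: heading 45 -> 0
]
Final: pos=(0,0), heading=0, 8 segment(s) drawn

Start position: (0, 0)
Final position: (0, 0)
Distance = 0; < 1e-6 -> CLOSED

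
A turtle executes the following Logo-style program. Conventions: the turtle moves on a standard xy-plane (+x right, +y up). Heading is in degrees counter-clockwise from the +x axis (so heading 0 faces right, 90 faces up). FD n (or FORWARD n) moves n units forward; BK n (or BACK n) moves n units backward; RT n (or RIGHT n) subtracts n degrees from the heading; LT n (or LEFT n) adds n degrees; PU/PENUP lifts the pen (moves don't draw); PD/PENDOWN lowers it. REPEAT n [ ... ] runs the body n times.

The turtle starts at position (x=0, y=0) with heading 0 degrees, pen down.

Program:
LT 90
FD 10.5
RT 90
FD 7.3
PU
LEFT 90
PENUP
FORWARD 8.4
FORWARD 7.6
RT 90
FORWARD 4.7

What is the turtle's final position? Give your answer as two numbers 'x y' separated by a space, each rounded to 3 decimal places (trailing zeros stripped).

Answer: 12 26.5

Derivation:
Executing turtle program step by step:
Start: pos=(0,0), heading=0, pen down
LT 90: heading 0 -> 90
FD 10.5: (0,0) -> (0,10.5) [heading=90, draw]
RT 90: heading 90 -> 0
FD 7.3: (0,10.5) -> (7.3,10.5) [heading=0, draw]
PU: pen up
LT 90: heading 0 -> 90
PU: pen up
FD 8.4: (7.3,10.5) -> (7.3,18.9) [heading=90, move]
FD 7.6: (7.3,18.9) -> (7.3,26.5) [heading=90, move]
RT 90: heading 90 -> 0
FD 4.7: (7.3,26.5) -> (12,26.5) [heading=0, move]
Final: pos=(12,26.5), heading=0, 2 segment(s) drawn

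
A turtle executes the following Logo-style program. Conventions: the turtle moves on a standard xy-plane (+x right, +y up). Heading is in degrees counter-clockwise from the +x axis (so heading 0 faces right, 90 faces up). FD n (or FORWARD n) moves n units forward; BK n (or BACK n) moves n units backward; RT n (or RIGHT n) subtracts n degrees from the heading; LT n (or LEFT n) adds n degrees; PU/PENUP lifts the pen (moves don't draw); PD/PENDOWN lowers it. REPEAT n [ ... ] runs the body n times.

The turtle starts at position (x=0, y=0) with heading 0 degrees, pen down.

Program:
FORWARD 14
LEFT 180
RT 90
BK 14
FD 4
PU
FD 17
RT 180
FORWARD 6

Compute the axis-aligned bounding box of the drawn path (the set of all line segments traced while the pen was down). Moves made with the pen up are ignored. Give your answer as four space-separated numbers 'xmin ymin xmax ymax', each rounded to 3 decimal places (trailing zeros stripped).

Answer: 0 -14 14 0

Derivation:
Executing turtle program step by step:
Start: pos=(0,0), heading=0, pen down
FD 14: (0,0) -> (14,0) [heading=0, draw]
LT 180: heading 0 -> 180
RT 90: heading 180 -> 90
BK 14: (14,0) -> (14,-14) [heading=90, draw]
FD 4: (14,-14) -> (14,-10) [heading=90, draw]
PU: pen up
FD 17: (14,-10) -> (14,7) [heading=90, move]
RT 180: heading 90 -> 270
FD 6: (14,7) -> (14,1) [heading=270, move]
Final: pos=(14,1), heading=270, 3 segment(s) drawn

Segment endpoints: x in {0, 14}, y in {-14, -10, 0}
xmin=0, ymin=-14, xmax=14, ymax=0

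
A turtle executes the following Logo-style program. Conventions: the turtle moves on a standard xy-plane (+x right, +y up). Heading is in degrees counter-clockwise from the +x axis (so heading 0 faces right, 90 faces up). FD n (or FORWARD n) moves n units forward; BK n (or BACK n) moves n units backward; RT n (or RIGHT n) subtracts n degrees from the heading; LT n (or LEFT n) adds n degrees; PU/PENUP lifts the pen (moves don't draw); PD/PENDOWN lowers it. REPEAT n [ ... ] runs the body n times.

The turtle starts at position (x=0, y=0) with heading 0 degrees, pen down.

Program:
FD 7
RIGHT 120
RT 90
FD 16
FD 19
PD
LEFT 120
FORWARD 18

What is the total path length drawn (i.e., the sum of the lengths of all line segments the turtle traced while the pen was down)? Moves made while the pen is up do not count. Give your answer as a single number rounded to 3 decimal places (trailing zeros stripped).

Executing turtle program step by step:
Start: pos=(0,0), heading=0, pen down
FD 7: (0,0) -> (7,0) [heading=0, draw]
RT 120: heading 0 -> 240
RT 90: heading 240 -> 150
FD 16: (7,0) -> (-6.856,8) [heading=150, draw]
FD 19: (-6.856,8) -> (-23.311,17.5) [heading=150, draw]
PD: pen down
LT 120: heading 150 -> 270
FD 18: (-23.311,17.5) -> (-23.311,-0.5) [heading=270, draw]
Final: pos=(-23.311,-0.5), heading=270, 4 segment(s) drawn

Segment lengths:
  seg 1: (0,0) -> (7,0), length = 7
  seg 2: (7,0) -> (-6.856,8), length = 16
  seg 3: (-6.856,8) -> (-23.311,17.5), length = 19
  seg 4: (-23.311,17.5) -> (-23.311,-0.5), length = 18
Total = 60

Answer: 60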